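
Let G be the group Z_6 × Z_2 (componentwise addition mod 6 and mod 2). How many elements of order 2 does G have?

3

An element (a,b) has order lcm(ord(a), ord(b)); count pairs with lcm equal to 2.
Enumerating gives 3 such elements.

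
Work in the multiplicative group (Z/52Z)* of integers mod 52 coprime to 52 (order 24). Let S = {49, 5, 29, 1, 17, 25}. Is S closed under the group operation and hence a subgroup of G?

No

5 ∈ S but its inverse 21 ∉ S, so S is not a subgroup.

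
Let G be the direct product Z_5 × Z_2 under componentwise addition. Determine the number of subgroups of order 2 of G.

1

|G| = 10 and 2 | 10, so subgroups of order 2 are possible by Lagrange.
The subgroups of order 2 are: {(0,0), (0,1)}.
So G has 1 subgroup of order 2.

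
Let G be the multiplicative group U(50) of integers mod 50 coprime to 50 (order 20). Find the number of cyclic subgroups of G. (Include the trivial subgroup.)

6

Group the elements of G by the cyclic subgroup they generate; each cyclic subgroup of order d accounts for φ(d) elements.
Cyclic subgroups by order — order 1: 1; order 2: 1; order 4: 1; order 5: 1; order 10: 1; order 20: 1.
Total: 6.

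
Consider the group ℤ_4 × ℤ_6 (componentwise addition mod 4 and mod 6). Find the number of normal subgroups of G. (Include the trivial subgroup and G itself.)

16

G is abelian, so every subgroup is normal.
G has 16 subgroups in total, hence 16 normal subgroups.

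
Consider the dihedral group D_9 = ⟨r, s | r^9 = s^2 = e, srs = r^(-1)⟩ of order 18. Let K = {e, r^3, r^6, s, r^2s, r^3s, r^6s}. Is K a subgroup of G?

No

|K| = 7 does not divide |G| = 18, so by Lagrange K is not a subgroup.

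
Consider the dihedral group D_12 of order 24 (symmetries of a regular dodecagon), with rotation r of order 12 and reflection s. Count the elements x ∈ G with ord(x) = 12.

4

The elements of order 12 are: r, r^5, r^7, r^11.
That's 4.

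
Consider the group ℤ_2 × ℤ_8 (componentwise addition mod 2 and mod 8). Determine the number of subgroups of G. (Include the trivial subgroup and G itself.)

11

|G| = 16, so by Lagrange every subgroup order divides 16. Divisors: 1, 2, 4, 8, 16.
Subgroups by order — order 1: 1; order 2: 3; order 4: 3; order 8: 3; order 16: 1.
Total: 1 + 3 + 3 + 3 + 1 = 11.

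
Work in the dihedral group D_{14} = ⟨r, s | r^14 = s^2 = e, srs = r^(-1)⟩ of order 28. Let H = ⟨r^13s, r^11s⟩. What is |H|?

14

|⟨r^13s⟩| = 2 and |⟨r^11s⟩| = 2, so |H| is a multiple of lcm(2, 2) = 2 and divides |G| = 28.
Closing under the operation: H = {e, r^2, r^4, r^6, r^8, r^10, r^12, rs, r^3s, r^5s, r^7s, r^9s, r^11s, r^13s}, so |H| = 14.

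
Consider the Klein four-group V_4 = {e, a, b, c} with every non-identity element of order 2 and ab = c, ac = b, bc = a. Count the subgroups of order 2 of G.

|G| = 4 and 2 | 4, so subgroups of order 2 are possible by Lagrange.
The subgroups of order 2 are: {e, a}; {e, b}; {e, c}.
So G has 3 subgroups of order 2.

3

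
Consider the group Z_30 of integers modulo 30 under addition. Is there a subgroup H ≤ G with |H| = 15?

Yes

15 | 30. A subgroup of order 15 is {0, 2, 4, 6, 8, 10, 12, 14, 16, 18, 20, 22, 24, 26, 28}.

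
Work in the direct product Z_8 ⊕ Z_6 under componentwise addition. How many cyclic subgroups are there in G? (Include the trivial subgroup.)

16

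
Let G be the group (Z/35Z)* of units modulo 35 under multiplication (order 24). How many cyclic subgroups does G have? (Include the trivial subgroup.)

12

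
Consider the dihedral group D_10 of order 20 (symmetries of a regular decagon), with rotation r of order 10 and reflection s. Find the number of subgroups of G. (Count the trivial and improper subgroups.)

22

|G| = 20, so by Lagrange every subgroup order divides 20. Divisors: 1, 2, 4, 5, 10, 20.
Subgroups by order — order 1: 1; order 2: 11; order 4: 5; order 5: 1; order 10: 3; order 20: 1.
Total: 1 + 11 + 5 + 1 + 3 + 1 = 22.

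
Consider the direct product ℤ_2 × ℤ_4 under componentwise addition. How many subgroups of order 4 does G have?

|G| = 8 and 4 | 8, so subgroups of order 4 are possible by Lagrange.
The subgroups of order 4 are: {(0,0), (0,1), (0,2), (0,3)}; {(0,0), (0,2), (1,0), (1,2)}; {(0,0), (0,2), (1,1), (1,3)}.
So G has 3 subgroups of order 4.

3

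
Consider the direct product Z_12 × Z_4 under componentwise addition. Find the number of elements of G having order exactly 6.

An element (a,b) has order lcm(ord(a), ord(b)); count pairs with lcm equal to 6.
Enumerating gives 6 such elements.

6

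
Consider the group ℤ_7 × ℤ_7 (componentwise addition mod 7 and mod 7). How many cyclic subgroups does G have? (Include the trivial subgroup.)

9

A cyclic subgroup of order d is generated by each of its φ(d) elements of order d, so the cyclic subgroups of order d number (#elements of order d)/φ(d).
Cyclic subgroups by order — order 1: 1; order 7: 8.
Total: 9.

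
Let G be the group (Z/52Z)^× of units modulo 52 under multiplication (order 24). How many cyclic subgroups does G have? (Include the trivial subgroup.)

12

Group the elements of G by the cyclic subgroup they generate; each cyclic subgroup of order d accounts for φ(d) elements.
Cyclic subgroups by order — order 1: 1; order 2: 3; order 3: 1; order 4: 2; order 6: 3; order 12: 2.
Total: 12.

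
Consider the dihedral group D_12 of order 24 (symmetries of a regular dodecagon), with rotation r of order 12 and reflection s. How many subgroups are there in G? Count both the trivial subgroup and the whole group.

34

|G| = 24, so by Lagrange every subgroup order divides 24. Divisors: 1, 2, 3, 4, 6, 8, 12, 24.
Subgroups by order — order 1: 1; order 2: 13; order 3: 1; order 4: 7; order 6: 5; order 8: 3; order 12: 3; order 24: 1.
Total: 1 + 13 + 1 + 7 + 5 + 3 + 3 + 1 = 34.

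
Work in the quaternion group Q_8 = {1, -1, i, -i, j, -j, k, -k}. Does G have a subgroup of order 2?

Yes

2 | 8. A subgroup of order 2 is {1, -1}.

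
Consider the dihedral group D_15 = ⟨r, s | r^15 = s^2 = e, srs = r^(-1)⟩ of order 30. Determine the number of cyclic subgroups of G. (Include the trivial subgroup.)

Group the elements of G by the cyclic subgroup they generate; each cyclic subgroup of order d accounts for φ(d) elements.
Cyclic subgroups by order — order 1: 1; order 2: 15; order 3: 1; order 5: 1; order 15: 1.
Total: 19.

19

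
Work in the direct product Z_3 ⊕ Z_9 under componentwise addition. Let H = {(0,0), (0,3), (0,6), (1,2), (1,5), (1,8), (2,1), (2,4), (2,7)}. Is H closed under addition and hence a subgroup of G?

|H| = 9 divides |G| = 27, consistent with Lagrange.
H contains the identity, every element's inverse is in H, and H is closed under +: it is a subgroup.
In fact H = ⟨(2,4)⟩.

Yes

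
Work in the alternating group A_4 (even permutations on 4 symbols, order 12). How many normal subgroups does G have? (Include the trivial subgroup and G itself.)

G has 10 subgroups. Checking conjugation-invariance by order — order 1: 1/1 normal; order 2: 0/3 normal; order 3: 0/4 normal; order 4: 1/1 normal; order 12: 1/1 normal.
Total normal subgroups: 3.

3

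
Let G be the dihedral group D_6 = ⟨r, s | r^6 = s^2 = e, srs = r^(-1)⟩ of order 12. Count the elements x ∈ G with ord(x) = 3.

The elements of order 3 are: r^2, r^4.
That's 2.

2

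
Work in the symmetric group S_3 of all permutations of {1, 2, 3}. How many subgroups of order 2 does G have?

3

|G| = 6 and 2 | 6, so subgroups of order 2 are possible by Lagrange.
The subgroups of order 2 are: {e, (1 2)}; {e, (1 3)}; {e, (2 3)}.
So G has 3 subgroups of order 2.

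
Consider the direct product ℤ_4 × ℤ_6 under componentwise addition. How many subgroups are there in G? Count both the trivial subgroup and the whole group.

16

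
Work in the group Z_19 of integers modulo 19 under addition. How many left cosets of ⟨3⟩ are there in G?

1

|⟨3⟩| = 19 and |G| = 19.
By Lagrange, [G : H] = |G|/|H| = 19/19 = 1.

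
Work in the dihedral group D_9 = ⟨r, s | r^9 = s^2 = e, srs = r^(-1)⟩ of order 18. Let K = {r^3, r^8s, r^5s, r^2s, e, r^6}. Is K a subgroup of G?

|K| = 6 divides |G| = 18, consistent with Lagrange.
K contains the identity, every element's inverse is in K, and K is closed under ·: it is a subgroup.

Yes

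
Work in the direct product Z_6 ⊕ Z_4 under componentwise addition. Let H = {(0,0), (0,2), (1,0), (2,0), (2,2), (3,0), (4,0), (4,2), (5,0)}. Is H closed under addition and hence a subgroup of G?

|H| = 9 does not divide |G| = 24, so by Lagrange H is not a subgroup.

No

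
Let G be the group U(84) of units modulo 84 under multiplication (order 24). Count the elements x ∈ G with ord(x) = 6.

14

Enumerating element orders in G gives 14 elements of order 6.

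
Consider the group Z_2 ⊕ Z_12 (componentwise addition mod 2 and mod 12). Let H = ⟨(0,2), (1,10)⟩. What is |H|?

|⟨(0,2)⟩| = 6 and |⟨(1,10)⟩| = 6, so |H| is a multiple of lcm(6, 6) = 6 and divides |G| = 24.
Closing under the operation: H = {(0,0), (0,2), (0,4), (0,6), (0,8), (0,10), (1,0), (1,2), (1,4), (1,6), (1,8), (1,10)}, so |H| = 12.

12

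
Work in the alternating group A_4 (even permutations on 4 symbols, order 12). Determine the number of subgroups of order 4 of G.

|G| = 12 and 4 | 12, so subgroups of order 4 are possible by Lagrange.
The subgroups of order 4 are: {e, (1 2)(3 4), (1 3)(2 4), (1 4)(2 3)}.
So G has 1 subgroup of order 4.

1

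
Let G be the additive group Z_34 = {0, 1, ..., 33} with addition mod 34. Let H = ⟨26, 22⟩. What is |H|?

17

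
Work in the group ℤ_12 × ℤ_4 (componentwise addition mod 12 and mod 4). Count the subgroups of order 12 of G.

7

|G| = 48 and 12 | 48, so subgroups of order 12 are possible by Lagrange.
The subgroups of order 12 are: {(0,0), (0,1), (0,2), (0,3), (4,0), (4,1), (4,2), (4,3), (8,0), (8,1), (8,2), (8,3)}; {(0,0), (0,2), (2,0), (2,2), (4,0), (4,2), (6,0), (6,2), (8,0), (8,2), (10,0), (10,2)}; {(0,0), (0,2), (2,1), (2,3), (4,0), (4,2), (6,1), (6,3), (8,0), (8,2), (10,1), (10,3)}; {(0,0), (1,0), (2,0), (3,0), (4,0), (5,0), (6,0), (7,0), (8,0), (9,0), (10,0), (11,0)}; … (7 in all).
So G has 7 subgroups of order 12.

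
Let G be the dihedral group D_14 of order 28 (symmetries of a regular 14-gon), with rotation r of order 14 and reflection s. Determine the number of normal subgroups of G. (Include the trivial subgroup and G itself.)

G has 28 subgroups. Checking conjugation-invariance by order — order 1: 1/1 normal; order 2: 1/15 normal; order 4: 0/7 normal; order 7: 1/1 normal; order 14: 3/3 normal; order 28: 1/1 normal.
Total normal subgroups: 7.

7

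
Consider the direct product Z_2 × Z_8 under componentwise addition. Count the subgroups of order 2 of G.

3

|G| = 16 and 2 | 16, so subgroups of order 2 are possible by Lagrange.
The subgroups of order 2 are: {(0,0), (0,4)}; {(0,0), (1,0)}; {(0,0), (1,4)}.
So G has 3 subgroups of order 2.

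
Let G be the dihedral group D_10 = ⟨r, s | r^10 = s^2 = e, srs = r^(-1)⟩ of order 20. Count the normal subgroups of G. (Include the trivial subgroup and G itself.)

G has 22 subgroups. Checking conjugation-invariance by order — order 1: 1/1 normal; order 2: 1/11 normal; order 4: 0/5 normal; order 5: 1/1 normal; order 10: 3/3 normal; order 20: 1/1 normal.
Total normal subgroups: 7.

7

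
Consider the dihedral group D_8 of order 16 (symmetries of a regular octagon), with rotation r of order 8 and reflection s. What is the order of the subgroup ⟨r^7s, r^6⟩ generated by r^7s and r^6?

|⟨r^7s⟩| = 2 and |⟨r^6⟩| = 4, so |H| is a multiple of lcm(2, 4) = 4 and divides |G| = 16.
Closing under the operation: H = {e, r^2, r^4, r^6, rs, r^3s, r^5s, r^7s}, so |H| = 8.

8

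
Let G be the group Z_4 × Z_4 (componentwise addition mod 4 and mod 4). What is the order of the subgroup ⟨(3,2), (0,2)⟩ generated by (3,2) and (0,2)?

8

|⟨(3,2)⟩| = 4 and |⟨(0,2)⟩| = 2, so |H| is a multiple of lcm(4, 2) = 4 and divides |G| = 16.
Closing under the operation: H = {(0,0), (0,2), (1,0), (1,2), (2,0), (2,2), (3,0), (3,2)}, so |H| = 8.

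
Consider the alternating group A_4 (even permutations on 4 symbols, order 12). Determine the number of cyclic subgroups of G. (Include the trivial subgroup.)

A cyclic subgroup of order d is generated by each of its φ(d) elements of order d, so the cyclic subgroups of order d number (#elements of order d)/φ(d).
Cyclic subgroups by order — order 1: 1; order 2: 3; order 3: 4.
Total: 8.

8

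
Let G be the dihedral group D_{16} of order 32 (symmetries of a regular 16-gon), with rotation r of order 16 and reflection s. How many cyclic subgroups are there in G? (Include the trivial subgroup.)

Each element a generates a cyclic subgroup ⟨a⟩; distinct elements may generate the same one (a cyclic group of order d has φ(d) generators).
Cyclic subgroups by order — order 1: 1; order 2: 17; order 4: 1; order 8: 1; order 16: 1.
Total: 21.

21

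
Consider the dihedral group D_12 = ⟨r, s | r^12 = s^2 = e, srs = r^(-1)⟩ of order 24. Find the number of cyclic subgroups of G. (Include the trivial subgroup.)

Each element a generates a cyclic subgroup ⟨a⟩; distinct elements may generate the same one (a cyclic group of order d has φ(d) generators).
Cyclic subgroups by order — order 1: 1; order 2: 13; order 3: 1; order 4: 1; order 6: 1; order 12: 1.
Total: 18.

18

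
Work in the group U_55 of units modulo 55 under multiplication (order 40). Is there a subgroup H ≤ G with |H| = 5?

Yes

5 | 40. A subgroup of order 5 is {1, 16, 26, 31, 36}.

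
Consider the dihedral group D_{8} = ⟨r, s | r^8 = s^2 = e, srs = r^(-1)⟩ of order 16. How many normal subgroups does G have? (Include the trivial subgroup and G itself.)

7

G has 19 subgroups. Checking conjugation-invariance by order — order 1: 1/1 normal; order 2: 1/9 normal; order 4: 1/5 normal; order 8: 3/3 normal; order 16: 1/1 normal.
Total normal subgroups: 7.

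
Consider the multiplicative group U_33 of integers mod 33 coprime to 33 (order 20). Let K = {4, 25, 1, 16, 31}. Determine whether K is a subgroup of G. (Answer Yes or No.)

|K| = 5 divides |G| = 20, consistent with Lagrange.
K contains the identity, every element's inverse is in K, and K is closed under ·: it is a subgroup.
In fact K = ⟨16⟩.

Yes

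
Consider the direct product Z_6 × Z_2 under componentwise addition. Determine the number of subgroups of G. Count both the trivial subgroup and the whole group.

10

|G| = 12, so by Lagrange every subgroup order divides 12. Divisors: 1, 2, 3, 4, 6, 12.
Subgroups by order — order 1: 1; order 2: 3; order 3: 1; order 4: 1; order 6: 3; order 12: 1.
Total: 1 + 3 + 1 + 1 + 3 + 1 = 10.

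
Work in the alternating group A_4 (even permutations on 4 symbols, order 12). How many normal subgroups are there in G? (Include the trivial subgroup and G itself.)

3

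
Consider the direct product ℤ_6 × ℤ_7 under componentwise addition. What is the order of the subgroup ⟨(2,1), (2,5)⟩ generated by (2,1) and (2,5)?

21

|⟨(2,1)⟩| = 21 and |⟨(2,5)⟩| = 21, so |H| is a multiple of lcm(21, 21) = 21 and divides |G| = 42.
Closing under the operation: H = {(0,0), (0,1), (0,2), (0,3), (0,4), (0,5), (0,6), (2,0), (2,1), (2,2), (2,3), (2,4), (2,5), (2,6), (4,0), (4,1), (4,2), (4,3), (4,4), (4,5), (4,6)}, so |H| = 21.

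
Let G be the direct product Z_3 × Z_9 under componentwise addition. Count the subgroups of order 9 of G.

4

|G| = 27 and 9 | 27, so subgroups of order 9 are possible by Lagrange.
The subgroups of order 9 are: {(0,0), (0,1), (0,2), (0,3), (0,4), (0,5), (0,6), (0,7), (0,8)}; {(0,0), (0,3), (0,6), (1,0), (1,3), (1,6), (2,0), (2,3), (2,6)}; {(0,0), (0,3), (0,6), (1,1), (1,4), (1,7), (2,2), (2,5), (2,8)}; {(0,0), (0,3), (0,6), (1,2), (1,5), (1,8), (2,1), (2,4), (2,7)}.
So G has 4 subgroups of order 9.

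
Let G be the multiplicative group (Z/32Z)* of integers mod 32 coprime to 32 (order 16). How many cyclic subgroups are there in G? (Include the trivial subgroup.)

Each element a generates a cyclic subgroup ⟨a⟩; distinct elements may generate the same one (a cyclic group of order d has φ(d) generators).
Cyclic subgroups by order — order 1: 1; order 2: 3; order 4: 2; order 8: 2.
Total: 8.

8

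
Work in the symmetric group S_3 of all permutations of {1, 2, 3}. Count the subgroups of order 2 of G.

3

|G| = 6 and 2 | 6, so subgroups of order 2 are possible by Lagrange.
The subgroups of order 2 are: {e, (1 2)}; {e, (1 3)}; {e, (2 3)}.
So G has 3 subgroups of order 2.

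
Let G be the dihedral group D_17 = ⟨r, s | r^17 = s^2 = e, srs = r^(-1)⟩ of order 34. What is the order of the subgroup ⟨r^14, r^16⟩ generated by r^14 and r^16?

|⟨r^14⟩| = 17 and |⟨r^16⟩| = 17, so |H| is a multiple of lcm(17, 17) = 17 and divides |G| = 34.
Closing under the operation: H = {e, r, r^2, r^3, r^4, r^5, r^6, r^7, r^8, r^9, r^10, r^11, r^12, r^13, r^14, r^15, r^16}, so |H| = 17.

17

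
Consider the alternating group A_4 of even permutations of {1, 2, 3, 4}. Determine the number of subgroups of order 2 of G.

|G| = 12 and 2 | 12, so subgroups of order 2 are possible by Lagrange.
The subgroups of order 2 are: {e, (1 2)(3 4)}; {e, (1 3)(2 4)}; {e, (1 4)(2 3)}.
So G has 3 subgroups of order 2.

3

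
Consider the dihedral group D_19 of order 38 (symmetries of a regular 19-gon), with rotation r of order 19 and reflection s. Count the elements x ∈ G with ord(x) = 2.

Enumerating element orders in G gives 19 elements of order 2.

19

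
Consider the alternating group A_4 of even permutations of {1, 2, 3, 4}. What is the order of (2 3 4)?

Computing powers of (2 3 4): the smallest k with ((2 3 4))^k = e is k = 3.

3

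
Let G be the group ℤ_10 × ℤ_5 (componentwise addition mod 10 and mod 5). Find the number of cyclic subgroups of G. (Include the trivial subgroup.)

14

A cyclic subgroup of order d is generated by each of its φ(d) elements of order d, so the cyclic subgroups of order d number (#elements of order d)/φ(d).
Cyclic subgroups by order — order 1: 1; order 2: 1; order 5: 6; order 10: 6.
Total: 14.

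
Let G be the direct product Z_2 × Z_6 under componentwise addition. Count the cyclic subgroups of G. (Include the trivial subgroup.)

8

Each element a generates a cyclic subgroup ⟨a⟩; distinct elements may generate the same one (a cyclic group of order d has φ(d) generators).
Cyclic subgroups by order — order 1: 1; order 2: 3; order 3: 1; order 6: 3.
Total: 8.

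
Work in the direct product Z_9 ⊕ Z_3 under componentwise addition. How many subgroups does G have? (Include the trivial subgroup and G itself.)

|G| = 27, so by Lagrange every subgroup order divides 27. Divisors: 1, 3, 9, 27.
Subgroups by order — order 1: 1; order 3: 4; order 9: 4; order 27: 1.
Total: 1 + 4 + 4 + 1 = 10.

10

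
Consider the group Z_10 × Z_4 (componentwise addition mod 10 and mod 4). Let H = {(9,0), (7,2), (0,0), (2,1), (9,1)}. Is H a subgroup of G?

No

(9,0) ∈ H but its inverse (1,0) ∉ H, so H is not a subgroup.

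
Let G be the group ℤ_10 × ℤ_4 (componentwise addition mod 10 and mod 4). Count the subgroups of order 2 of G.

3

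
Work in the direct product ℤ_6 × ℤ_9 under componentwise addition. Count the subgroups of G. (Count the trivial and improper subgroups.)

20

|G| = 54, so by Lagrange every subgroup order divides 54. Divisors: 1, 2, 3, 6, 9, 18, 27, 54.
Subgroups by order — order 1: 1; order 2: 1; order 3: 4; order 6: 4; order 9: 4; order 18: 4; order 27: 1; order 54: 1.
Total: 1 + 1 + 4 + 4 + 4 + 4 + 1 + 1 = 20.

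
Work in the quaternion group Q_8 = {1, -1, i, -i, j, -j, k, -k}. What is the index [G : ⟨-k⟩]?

|⟨-k⟩| = 4 and |G| = 8.
By Lagrange, [G : H] = |G|/|H| = 8/4 = 2.

2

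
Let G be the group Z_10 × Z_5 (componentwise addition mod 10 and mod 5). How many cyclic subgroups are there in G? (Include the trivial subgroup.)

A cyclic subgroup of order d is generated by each of its φ(d) elements of order d, so the cyclic subgroups of order d number (#elements of order d)/φ(d).
Cyclic subgroups by order — order 1: 1; order 2: 1; order 5: 6; order 10: 6.
Total: 14.

14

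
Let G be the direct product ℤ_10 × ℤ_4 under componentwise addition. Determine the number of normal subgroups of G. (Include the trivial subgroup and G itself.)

G is abelian, so every subgroup is normal.
G has 16 subgroups in total, hence 16 normal subgroups.

16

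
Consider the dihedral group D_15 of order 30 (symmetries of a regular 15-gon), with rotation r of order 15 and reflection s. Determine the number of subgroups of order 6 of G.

|G| = 30 and 6 | 30, so subgroups of order 6 are possible by Lagrange.
The subgroups of order 6 are: {e, r^5, r^10, s, r^5s, r^10s}; {e, r^5, r^10, rs, r^6s, r^11s}; {e, r^5, r^10, r^2s, r^7s, r^12s}; {e, r^5, r^10, r^3s, r^8s, r^13s}; … (5 in all).
So G has 5 subgroups of order 6.

5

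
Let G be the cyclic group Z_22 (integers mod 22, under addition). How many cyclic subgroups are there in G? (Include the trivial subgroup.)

4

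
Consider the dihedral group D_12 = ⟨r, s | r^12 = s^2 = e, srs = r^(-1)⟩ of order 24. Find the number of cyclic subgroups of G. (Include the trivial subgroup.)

18

Each element a generates a cyclic subgroup ⟨a⟩; distinct elements may generate the same one (a cyclic group of order d has φ(d) generators).
Cyclic subgroups by order — order 1: 1; order 2: 13; order 3: 1; order 4: 1; order 6: 1; order 12: 1.
Total: 18.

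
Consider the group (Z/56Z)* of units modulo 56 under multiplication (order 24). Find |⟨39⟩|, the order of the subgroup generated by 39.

6

Compute successive powers of 39 mod 56: 39, 9, 15, 25, 23, 1; 39^6 ≡ 1 (mod 56).
So |⟨39⟩| = 6.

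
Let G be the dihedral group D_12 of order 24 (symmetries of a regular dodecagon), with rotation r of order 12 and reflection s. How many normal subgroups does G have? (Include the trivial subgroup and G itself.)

9

G has 34 subgroups. Checking conjugation-invariance by order — order 1: 1/1 normal; order 2: 1/13 normal; order 3: 1/1 normal; order 4: 1/7 normal; order 6: 1/5 normal; order 8: 0/3 normal; order 12: 3/3 normal; order 24: 1/1 normal.
Total normal subgroups: 9.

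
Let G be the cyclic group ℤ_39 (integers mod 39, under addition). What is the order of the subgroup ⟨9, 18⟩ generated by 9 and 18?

13

|⟨9⟩| = 13 and |⟨18⟩| = 13, so |H| is a multiple of lcm(13, 13) = 13 and divides |G| = 39.
Closing under the operation: H = {0, 3, 6, 9, 12, 15, 18, 21, 24, 27, 30, 33, 36}, so |H| = 13.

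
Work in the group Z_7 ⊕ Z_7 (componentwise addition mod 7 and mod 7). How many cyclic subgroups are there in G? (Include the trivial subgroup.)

Group the elements of G by the cyclic subgroup they generate; each cyclic subgroup of order d accounts for φ(d) elements.
Cyclic subgroups by order — order 1: 1; order 7: 8.
Total: 9.

9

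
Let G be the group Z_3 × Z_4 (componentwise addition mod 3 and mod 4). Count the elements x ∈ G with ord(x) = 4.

An element (a,b) has order lcm(ord(a), ord(b)); count pairs with lcm equal to 4.
Enumerating gives 2 such elements.

2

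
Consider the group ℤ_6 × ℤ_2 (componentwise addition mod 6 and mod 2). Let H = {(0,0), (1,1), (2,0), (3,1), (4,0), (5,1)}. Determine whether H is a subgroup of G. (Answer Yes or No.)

Yes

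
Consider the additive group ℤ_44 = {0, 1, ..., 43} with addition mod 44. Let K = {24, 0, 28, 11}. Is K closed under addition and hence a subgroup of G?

24 ∈ K but its inverse 20 ∉ K, so K is not a subgroup.

No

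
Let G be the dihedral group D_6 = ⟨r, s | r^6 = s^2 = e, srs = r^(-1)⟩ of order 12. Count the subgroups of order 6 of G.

|G| = 12 and 6 | 12, so subgroups of order 6 are possible by Lagrange.
The subgroups of order 6 are: {e, r, r^2, r^3, r^4, r^5}; {e, r^2, r^4, s, r^2s, r^4s}; {e, r^2, r^4, rs, r^3s, r^5s}.
So G has 3 subgroups of order 6.

3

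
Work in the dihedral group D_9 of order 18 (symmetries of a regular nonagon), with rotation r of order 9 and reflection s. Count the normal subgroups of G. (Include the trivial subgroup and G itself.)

4

G has 16 subgroups. Checking conjugation-invariance by order — order 1: 1/1 normal; order 2: 0/9 normal; order 3: 1/1 normal; order 6: 0/3 normal; order 9: 1/1 normal; order 18: 1/1 normal.
Total normal subgroups: 4.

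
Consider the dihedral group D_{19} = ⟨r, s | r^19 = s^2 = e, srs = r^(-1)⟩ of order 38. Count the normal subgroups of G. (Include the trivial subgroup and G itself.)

3

G has 22 subgroups. Checking conjugation-invariance by order — order 1: 1/1 normal; order 2: 0/19 normal; order 19: 1/1 normal; order 38: 1/1 normal.
Total normal subgroups: 3.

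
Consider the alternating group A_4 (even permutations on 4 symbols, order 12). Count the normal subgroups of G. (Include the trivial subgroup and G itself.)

3

G has 10 subgroups. Checking conjugation-invariance by order — order 1: 1/1 normal; order 2: 0/3 normal; order 3: 0/4 normal; order 4: 1/1 normal; order 12: 1/1 normal.
Total normal subgroups: 3.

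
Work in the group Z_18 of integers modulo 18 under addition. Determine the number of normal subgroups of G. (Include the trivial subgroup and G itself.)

G is abelian, so every subgroup is normal.
G has 6 subgroups in total, hence 6 normal subgroups.

6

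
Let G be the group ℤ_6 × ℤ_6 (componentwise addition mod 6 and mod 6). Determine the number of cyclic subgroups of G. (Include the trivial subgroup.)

A cyclic subgroup of order d is generated by each of its φ(d) elements of order d, so the cyclic subgroups of order d number (#elements of order d)/φ(d).
Cyclic subgroups by order — order 1: 1; order 2: 3; order 3: 4; order 6: 12.
Total: 20.

20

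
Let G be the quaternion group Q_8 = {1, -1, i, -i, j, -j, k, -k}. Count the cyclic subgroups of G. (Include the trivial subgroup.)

5

Each element a generates a cyclic subgroup ⟨a⟩; distinct elements may generate the same one (a cyclic group of order d has φ(d) generators).
Cyclic subgroups by order — order 1: 1; order 2: 1; order 4: 3.
Total: 5.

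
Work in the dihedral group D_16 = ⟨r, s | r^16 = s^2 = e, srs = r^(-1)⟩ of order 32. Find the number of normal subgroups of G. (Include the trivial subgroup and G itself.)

8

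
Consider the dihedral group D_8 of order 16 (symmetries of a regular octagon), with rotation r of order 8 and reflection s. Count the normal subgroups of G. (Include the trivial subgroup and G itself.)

G has 19 subgroups. Checking conjugation-invariance by order — order 1: 1/1 normal; order 2: 1/9 normal; order 4: 1/5 normal; order 8: 3/3 normal; order 16: 1/1 normal.
Total normal subgroups: 7.

7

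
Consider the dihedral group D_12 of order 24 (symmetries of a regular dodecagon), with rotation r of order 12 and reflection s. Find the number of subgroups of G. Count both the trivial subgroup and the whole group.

34

|G| = 24, so by Lagrange every subgroup order divides 24. Divisors: 1, 2, 3, 4, 6, 8, 12, 24.
Subgroups by order — order 1: 1; order 2: 13; order 3: 1; order 4: 7; order 6: 5; order 8: 3; order 12: 3; order 24: 1.
Total: 1 + 13 + 1 + 7 + 5 + 3 + 3 + 1 = 34.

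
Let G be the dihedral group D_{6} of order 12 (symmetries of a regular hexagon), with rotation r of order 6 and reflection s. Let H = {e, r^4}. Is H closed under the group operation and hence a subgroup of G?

No

r^4 ∈ H but its inverse r^2 ∉ H, so H is not a subgroup.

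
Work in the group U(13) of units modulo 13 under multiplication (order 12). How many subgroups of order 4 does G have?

1

|G| = 12 and 4 | 12, so subgroups of order 4 are possible by Lagrange.
The subgroups of order 4 are: {1, 5, 8, 12}.
So G has 1 subgroup of order 4.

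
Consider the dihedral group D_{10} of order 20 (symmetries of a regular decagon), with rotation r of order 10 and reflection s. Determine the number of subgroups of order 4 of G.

5

|G| = 20 and 4 | 20, so subgroups of order 4 are possible by Lagrange.
The subgroups of order 4 are: {e, r^5, r^2s, r^7s}; {e, r^5, r^3s, r^8s}; {e, r^5, r^4s, r^9s}; {e, r^5, s, r^5s}; … (5 in all).
So G has 5 subgroups of order 4.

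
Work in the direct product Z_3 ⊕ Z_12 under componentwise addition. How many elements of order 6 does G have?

An element (a,b) has order lcm(ord(a), ord(b)); count pairs with lcm equal to 6.
Enumerating gives 8 such elements.

8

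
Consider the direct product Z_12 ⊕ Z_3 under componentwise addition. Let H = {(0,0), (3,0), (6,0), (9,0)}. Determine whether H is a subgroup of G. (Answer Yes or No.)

|H| = 4 divides |G| = 36, consistent with Lagrange.
H contains the identity, every element's inverse is in H, and H is closed under +: it is a subgroup.
In fact H = ⟨(9,0)⟩.

Yes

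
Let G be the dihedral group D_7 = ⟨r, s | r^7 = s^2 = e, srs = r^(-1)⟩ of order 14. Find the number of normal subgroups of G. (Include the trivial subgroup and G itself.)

3

G has 10 subgroups. Checking conjugation-invariance by order — order 1: 1/1 normal; order 2: 0/7 normal; order 7: 1/1 normal; order 14: 1/1 normal.
Total normal subgroups: 3.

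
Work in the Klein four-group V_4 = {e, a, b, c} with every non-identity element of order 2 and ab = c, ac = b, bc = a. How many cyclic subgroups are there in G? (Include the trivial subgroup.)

4

Each element a generates a cyclic subgroup ⟨a⟩; distinct elements may generate the same one (a cyclic group of order d has φ(d) generators).
Cyclic subgroups by order — order 1: 1; order 2: 3.
Total: 4.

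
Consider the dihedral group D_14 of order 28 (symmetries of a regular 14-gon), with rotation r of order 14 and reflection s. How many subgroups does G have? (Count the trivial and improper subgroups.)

|G| = 28, so by Lagrange every subgroup order divides 28. Divisors: 1, 2, 4, 7, 14, 28.
Subgroups by order — order 1: 1; order 2: 15; order 4: 7; order 7: 1; order 14: 3; order 28: 1.
Total: 1 + 15 + 7 + 1 + 3 + 1 = 28.

28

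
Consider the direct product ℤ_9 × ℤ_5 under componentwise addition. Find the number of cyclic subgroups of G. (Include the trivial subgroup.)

A cyclic subgroup of order d is generated by each of its φ(d) elements of order d, so the cyclic subgroups of order d number (#elements of order d)/φ(d).
Cyclic subgroups by order — order 1: 1; order 3: 1; order 5: 1; order 9: 1; order 15: 1; order 45: 1.
Total: 6.

6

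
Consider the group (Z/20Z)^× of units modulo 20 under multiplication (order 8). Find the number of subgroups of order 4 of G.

|G| = 8 and 4 | 8, so subgroups of order 4 are possible by Lagrange.
The subgroups of order 4 are: {1, 9, 11, 19}; {1, 9, 13, 17}; {1, 3, 7, 9}.
So G has 3 subgroups of order 4.

3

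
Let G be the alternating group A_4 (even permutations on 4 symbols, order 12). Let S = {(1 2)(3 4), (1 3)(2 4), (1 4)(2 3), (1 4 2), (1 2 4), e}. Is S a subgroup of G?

No

Closure fails: (1 2 4) ∘ (1 2)(3 4) = (1 4 3) ∉ S. So S is not a subgroup.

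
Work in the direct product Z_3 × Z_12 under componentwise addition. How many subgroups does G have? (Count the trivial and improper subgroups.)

|G| = 36, so by Lagrange every subgroup order divides 36. Divisors: 1, 2, 3, 4, 6, 9, 12, 18, 36.
Subgroups by order — order 1: 1; order 2: 1; order 3: 4; order 4: 1; order 6: 4; order 9: 1; order 12: 4; order 18: 1; order 36: 1.
Total: 1 + 1 + 4 + 1 + 4 + 1 + 4 + 1 + 1 = 18.

18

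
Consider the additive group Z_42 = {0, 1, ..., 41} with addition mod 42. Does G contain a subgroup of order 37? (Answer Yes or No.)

No

37 does not divide |G| = 42, so by Lagrange no subgroup of order 37 exists.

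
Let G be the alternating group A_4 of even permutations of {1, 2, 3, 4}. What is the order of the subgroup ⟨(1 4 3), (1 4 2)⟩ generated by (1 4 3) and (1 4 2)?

12

|⟨(1 4 3)⟩| = 3 and |⟨(1 4 2)⟩| = 3, so |H| is a multiple of lcm(3, 3) = 3 and divides |G| = 12.
Closing {(1 4 3), (1 4 2)} under the group operation gives all of G, so |H| = 12.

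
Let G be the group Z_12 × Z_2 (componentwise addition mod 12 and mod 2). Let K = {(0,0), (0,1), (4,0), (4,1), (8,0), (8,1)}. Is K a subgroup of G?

Yes

|K| = 6 divides |G| = 24, consistent with Lagrange.
K contains the identity, every element's inverse is in K, and K is closed under +: it is a subgroup.
In fact K = ⟨(4,1)⟩.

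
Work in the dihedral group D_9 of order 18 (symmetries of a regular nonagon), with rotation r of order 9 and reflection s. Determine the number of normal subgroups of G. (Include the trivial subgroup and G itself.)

G has 16 subgroups. Checking conjugation-invariance by order — order 1: 1/1 normal; order 2: 0/9 normal; order 3: 1/1 normal; order 6: 0/3 normal; order 9: 1/1 normal; order 18: 1/1 normal.
Total normal subgroups: 4.

4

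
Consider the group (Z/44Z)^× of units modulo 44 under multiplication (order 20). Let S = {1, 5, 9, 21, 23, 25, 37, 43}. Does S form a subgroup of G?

|S| = 8 does not divide |G| = 20, so by Lagrange S is not a subgroup.

No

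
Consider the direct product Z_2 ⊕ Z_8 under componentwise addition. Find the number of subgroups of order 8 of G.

3

|G| = 16 and 8 | 16, so subgroups of order 8 are possible by Lagrange.
The subgroups of order 8 are: {(0,0), (0,1), (0,2), (0,3), (0,4), (0,5), (0,6), (0,7)}; {(0,0), (0,2), (0,4), (0,6), (1,0), (1,2), (1,4), (1,6)}; {(0,0), (0,2), (0,4), (0,6), (1,1), (1,3), (1,5), (1,7)}.
So G has 3 subgroups of order 8.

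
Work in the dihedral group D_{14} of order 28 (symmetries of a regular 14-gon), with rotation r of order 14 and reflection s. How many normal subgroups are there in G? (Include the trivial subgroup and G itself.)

7

G has 28 subgroups. Checking conjugation-invariance by order — order 1: 1/1 normal; order 2: 1/15 normal; order 4: 0/7 normal; order 7: 1/1 normal; order 14: 3/3 normal; order 28: 1/1 normal.
Total normal subgroups: 7.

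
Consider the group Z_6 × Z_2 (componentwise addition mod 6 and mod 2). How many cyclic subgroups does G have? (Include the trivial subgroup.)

8

Group the elements of G by the cyclic subgroup they generate; each cyclic subgroup of order d accounts for φ(d) elements.
Cyclic subgroups by order — order 1: 1; order 2: 3; order 3: 1; order 6: 3.
Total: 8.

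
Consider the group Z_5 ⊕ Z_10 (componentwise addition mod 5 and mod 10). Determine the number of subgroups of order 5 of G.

|G| = 50 and 5 | 50, so subgroups of order 5 are possible by Lagrange.
The subgroups of order 5 are: {(0,0), (0,2), (0,4), (0,6), (0,8)}; {(0,0), (1,0), (2,0), (3,0), (4,0)}; {(0,0), (1,2), (2,4), (3,6), (4,8)}; {(0,0), (1,4), (2,8), (3,2), (4,6)}; … (6 in all).
So G has 6 subgroups of order 5.

6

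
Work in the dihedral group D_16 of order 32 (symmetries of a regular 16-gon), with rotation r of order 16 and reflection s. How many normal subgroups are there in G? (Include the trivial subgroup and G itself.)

8

G has 36 subgroups. Checking conjugation-invariance by order — order 1: 1/1 normal; order 2: 1/17 normal; order 4: 1/9 normal; order 8: 1/5 normal; order 16: 3/3 normal; order 32: 1/1 normal.
Total normal subgroups: 8.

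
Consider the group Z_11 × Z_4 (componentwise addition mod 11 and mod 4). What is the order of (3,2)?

22

The order of (3,2) in Z_11 × Z_4 is lcm(ord(3) in Z_11, ord(2) in Z_4).
ord(3) = 11 and ord(2) = 2, so |⟨(3,2)⟩| = lcm(11, 2) = 22.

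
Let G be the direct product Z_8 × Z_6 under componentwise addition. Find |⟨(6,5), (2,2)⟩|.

|⟨(6,5)⟩| = 12 and |⟨(2,2)⟩| = 12, so |H| is a multiple of lcm(12, 12) = 12 and divides |G| = 48.
Closing under the operation: H = {(0,0), (0,1), (0,2), (0,3), (0,4), (0,5), (2,0), (2,1), (2,2), (2,3), (2,4), (2,5), (4,0), (4,1), (4,2), (4,3), (4,4), (4,5), (6,0), (6,1), (6,2), (6,3), (6,4), (6,5)}, so |H| = 24.

24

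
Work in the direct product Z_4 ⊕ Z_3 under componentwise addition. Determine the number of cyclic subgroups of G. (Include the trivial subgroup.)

6

Group the elements of G by the cyclic subgroup they generate; each cyclic subgroup of order d accounts for φ(d) elements.
Cyclic subgroups by order — order 1: 1; order 2: 1; order 3: 1; order 4: 1; order 6: 1; order 12: 1.
Total: 6.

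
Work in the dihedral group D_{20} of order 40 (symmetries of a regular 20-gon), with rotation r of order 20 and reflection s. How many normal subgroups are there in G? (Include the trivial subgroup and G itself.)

G has 48 subgroups. Checking conjugation-invariance by order — order 1: 1/1 normal; order 2: 1/21 normal; order 4: 1/11 normal; order 5: 1/1 normal; order 8: 0/5 normal; order 10: 1/5 normal; order 20: 3/3 normal; order 40: 1/1 normal.
Total normal subgroups: 9.

9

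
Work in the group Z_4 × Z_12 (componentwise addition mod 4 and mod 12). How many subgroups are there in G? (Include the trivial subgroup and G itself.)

30

|G| = 48, so by Lagrange every subgroup order divides 48. Divisors: 1, 2, 3, 4, 6, 8, 12, 16, 24, 48.
Subgroups by order — order 1: 1; order 2: 3; order 3: 1; order 4: 7; order 6: 3; order 8: 3; order 12: 7; order 16: 1; order 24: 3; order 48: 1.
Total: 1 + 3 + 1 + 7 + 3 + 3 + 7 + 1 + 3 + 1 = 30.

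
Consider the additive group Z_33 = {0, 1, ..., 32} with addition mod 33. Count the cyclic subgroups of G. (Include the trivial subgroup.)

Each element a generates a cyclic subgroup ⟨a⟩; distinct elements may generate the same one (a cyclic group of order d has φ(d) generators).
Cyclic subgroups by order — order 1: 1; order 3: 1; order 11: 1; order 33: 1.
Total: 4.

4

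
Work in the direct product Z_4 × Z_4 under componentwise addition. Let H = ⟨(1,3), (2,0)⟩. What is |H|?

|⟨(1,3)⟩| = 4 and |⟨(2,0)⟩| = 2, so |H| is a multiple of lcm(4, 2) = 4 and divides |G| = 16.
Closing under the operation: H = {(0,0), (0,2), (1,1), (1,3), (2,0), (2,2), (3,1), (3,3)}, so |H| = 8.

8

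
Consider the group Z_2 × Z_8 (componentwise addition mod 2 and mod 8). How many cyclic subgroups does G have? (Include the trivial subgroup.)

8

A cyclic subgroup of order d is generated by each of its φ(d) elements of order d, so the cyclic subgroups of order d number (#elements of order d)/φ(d).
Cyclic subgroups by order — order 1: 1; order 2: 3; order 4: 2; order 8: 2.
Total: 8.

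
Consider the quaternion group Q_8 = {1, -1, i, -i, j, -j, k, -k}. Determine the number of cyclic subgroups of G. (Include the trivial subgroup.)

5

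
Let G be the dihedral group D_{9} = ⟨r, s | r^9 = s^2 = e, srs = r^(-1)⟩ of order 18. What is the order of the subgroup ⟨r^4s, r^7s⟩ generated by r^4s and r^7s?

6

|⟨r^4s⟩| = 2 and |⟨r^7s⟩| = 2, so |H| is a multiple of lcm(2, 2) = 2 and divides |G| = 18.
Closing under the operation: H = {e, r^3, r^6, rs, r^4s, r^7s}, so |H| = 6.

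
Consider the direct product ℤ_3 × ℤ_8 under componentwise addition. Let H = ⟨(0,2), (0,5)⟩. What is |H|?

|⟨(0,2)⟩| = 4 and |⟨(0,5)⟩| = 8, so |H| is a multiple of lcm(4, 8) = 8 and divides |G| = 24.
Closing under the operation: H = {(0,0), (0,1), (0,2), (0,3), (0,4), (0,5), (0,6), (0,7)}, so |H| = 8.

8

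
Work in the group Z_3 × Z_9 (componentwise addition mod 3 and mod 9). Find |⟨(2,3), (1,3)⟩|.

9

|⟨(2,3)⟩| = 3 and |⟨(1,3)⟩| = 3, so |H| is a multiple of lcm(3, 3) = 3 and divides |G| = 27.
Closing under the operation: H = {(0,0), (0,3), (0,6), (1,0), (1,3), (1,6), (2,0), (2,3), (2,6)}, so |H| = 9.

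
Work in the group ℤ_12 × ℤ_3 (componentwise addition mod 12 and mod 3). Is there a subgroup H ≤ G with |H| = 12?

Yes

12 | 36. A subgroup of order 12 is {(0,0), (0,1), (0,2), (3,0), (3,1), (3,2), (6,0), (6,1), (6,2), (9,0), (9,1), (9,2)}.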